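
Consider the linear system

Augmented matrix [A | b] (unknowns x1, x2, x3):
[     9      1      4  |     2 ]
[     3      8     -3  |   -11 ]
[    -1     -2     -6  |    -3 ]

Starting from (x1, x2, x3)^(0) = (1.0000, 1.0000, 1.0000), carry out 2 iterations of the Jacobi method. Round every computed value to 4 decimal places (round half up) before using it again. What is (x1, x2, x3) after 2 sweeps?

Iteration 1:
  x1 = (2 - (1)·1.0000 - (4)·1.0000) / (9) = -0.3333
  x2 = (-11 - (3)·1.0000 - (-3)·1.0000) / (8) = -1.3750
  x3 = (-3 - (-1)·1.0000 - (-2)·1.0000) / (-6) = 0.0000
Iteration 2:
  x1 = (2 - (1)·-1.3750 - (4)·0.0000) / (9) = 0.3750
  x2 = (-11 - (3)·-0.3333 - (-3)·0.0000) / (8) = -1.2500
  x3 = (-3 - (-1)·-0.3333 - (-2)·-1.3750) / (-6) = 1.0139

(0.3750, -1.2500, 1.0139)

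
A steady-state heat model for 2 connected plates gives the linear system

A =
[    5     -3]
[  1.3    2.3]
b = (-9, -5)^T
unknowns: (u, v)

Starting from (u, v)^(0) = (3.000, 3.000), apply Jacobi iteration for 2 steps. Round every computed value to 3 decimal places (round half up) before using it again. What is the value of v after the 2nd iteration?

Iteration 1:
  u = (-9 - (-3)·3.000) / (5) = 0.000
  v = (-5 - (1.3)·3.000) / (2.3) = -3.870
Iteration 2:
  u = (-9 - (-3)·-3.870) / (5) = -4.122
  v = (-5 - (1.3)·0.000) / (2.3) = -2.174

-2.174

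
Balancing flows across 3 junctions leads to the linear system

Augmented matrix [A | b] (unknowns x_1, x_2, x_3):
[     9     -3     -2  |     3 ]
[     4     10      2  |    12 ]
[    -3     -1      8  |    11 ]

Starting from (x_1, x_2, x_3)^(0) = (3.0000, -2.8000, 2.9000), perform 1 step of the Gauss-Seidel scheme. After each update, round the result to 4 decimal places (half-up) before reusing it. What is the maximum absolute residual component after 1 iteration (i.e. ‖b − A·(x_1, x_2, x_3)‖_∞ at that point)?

Iteration 1:
  x_1 = (3 - (-3)·-2.8000 - (-2)·2.9000) / (9) = 0.0444
  x_2 = (12 - (4)·0.0444 - (2)·2.9000) / (10) = 0.6022
  x_3 = (11 - (-3)·0.0444 - (-1)·0.6022) / (8) = 1.4669
Residual b − A·x = (7.3408, 2.8666, 0.0002); ∞-norm = 7.3408

7.3408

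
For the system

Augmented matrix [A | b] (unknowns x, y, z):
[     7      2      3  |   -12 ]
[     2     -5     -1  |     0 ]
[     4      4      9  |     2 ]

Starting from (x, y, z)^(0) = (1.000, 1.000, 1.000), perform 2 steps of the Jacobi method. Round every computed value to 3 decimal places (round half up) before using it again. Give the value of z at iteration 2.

1.213

Iteration 1:
  x = (-12 - (2)·1.000 - (3)·1.000) / (7) = -2.429
  y = (0 - (2)·1.000 - (-1)·1.000) / (-5) = 0.200
  z = (2 - (4)·1.000 - (4)·1.000) / (9) = -0.667
Iteration 2:
  x = (-12 - (2)·0.200 - (3)·-0.667) / (7) = -1.486
  y = (0 - (2)·-2.429 - (-1)·-0.667) / (-5) = -0.838
  z = (2 - (4)·-2.429 - (4)·0.200) / (9) = 1.213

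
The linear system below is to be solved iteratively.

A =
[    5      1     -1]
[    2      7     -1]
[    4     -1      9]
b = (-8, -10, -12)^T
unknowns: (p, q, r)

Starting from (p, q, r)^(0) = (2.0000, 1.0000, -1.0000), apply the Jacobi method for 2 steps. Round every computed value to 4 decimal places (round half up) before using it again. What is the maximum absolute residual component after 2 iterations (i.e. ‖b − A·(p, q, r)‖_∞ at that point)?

Iteration 1:
  p = (-8 - (1)·1.0000 - (-1)·-1.0000) / (5) = -2.0000
  q = (-10 - (2)·2.0000 - (-1)·-1.0000) / (7) = -2.1429
  r = (-12 - (4)·2.0000 - (-1)·1.0000) / (9) = -2.1111
Iteration 2:
  p = (-8 - (1)·-2.1429 - (-1)·-2.1111) / (5) = -1.5936
  q = (-10 - (2)·-2.0000 - (-1)·-2.1111) / (7) = -1.1587
  r = (-12 - (4)·-2.0000 - (-1)·-2.1429) / (9) = -0.6825
Residual b − A·x = (0.4442, 0.6156, -0.6418); ∞-norm = 0.6418

0.6418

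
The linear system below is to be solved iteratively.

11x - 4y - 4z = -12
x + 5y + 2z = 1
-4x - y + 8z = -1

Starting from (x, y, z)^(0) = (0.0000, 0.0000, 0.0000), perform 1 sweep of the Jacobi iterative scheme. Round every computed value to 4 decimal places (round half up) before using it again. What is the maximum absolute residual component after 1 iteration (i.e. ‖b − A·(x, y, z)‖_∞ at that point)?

Iteration 1:
  x = (-12 - (-4)·0.0000 - (-4)·0.0000) / (11) = -1.0909
  y = (1 - (1)·0.0000 - (2)·0.0000) / (5) = 0.2000
  z = (-1 - (-4)·0.0000 - (-1)·0.0000) / (8) = -0.1250
Residual b − A·x = (0.2999, 1.3409, -4.1636); ∞-norm = 4.1636

4.1636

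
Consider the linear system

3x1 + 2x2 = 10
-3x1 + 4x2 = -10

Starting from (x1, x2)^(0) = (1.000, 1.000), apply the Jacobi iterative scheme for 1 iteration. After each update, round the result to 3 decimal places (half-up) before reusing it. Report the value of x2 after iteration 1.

Iteration 1:
  x1 = (10 - (2)·1.000) / (3) = 2.667
  x2 = (-10 - (-3)·1.000) / (4) = -1.750

-1.750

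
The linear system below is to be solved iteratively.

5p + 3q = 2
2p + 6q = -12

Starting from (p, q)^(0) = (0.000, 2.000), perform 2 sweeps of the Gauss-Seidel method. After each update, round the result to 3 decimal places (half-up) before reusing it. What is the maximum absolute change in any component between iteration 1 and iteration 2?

2.240

Iteration 1:
  p = (2 - (3)·2.000) / (5) = -0.800
  q = (-12 - (2)·-0.800) / (6) = -1.733
Iteration 2:
  p = (2 - (3)·-1.733) / (5) = 1.440
  q = (-12 - (2)·1.440) / (6) = -2.480
Change: (2.240, -0.747) → max |·| = 2.240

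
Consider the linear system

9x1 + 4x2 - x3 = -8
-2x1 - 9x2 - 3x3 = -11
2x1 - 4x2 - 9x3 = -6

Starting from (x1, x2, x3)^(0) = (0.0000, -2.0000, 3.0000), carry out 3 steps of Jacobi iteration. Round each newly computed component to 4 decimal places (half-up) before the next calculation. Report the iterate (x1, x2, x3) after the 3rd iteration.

Iteration 1:
  x1 = (-8 - (4)·-2.0000 - (-1)·3.0000) / (9) = 0.3333
  x2 = (-11 - (-2)·0.0000 - (-3)·3.0000) / (-9) = 0.2222
  x3 = (-6 - (2)·0.0000 - (-4)·-2.0000) / (-9) = 1.5556
Iteration 2:
  x1 = (-8 - (4)·0.2222 - (-1)·1.5556) / (9) = -0.8148
  x2 = (-11 - (-2)·0.3333 - (-3)·1.5556) / (-9) = 0.6296
  x3 = (-6 - (2)·0.3333 - (-4)·0.2222) / (-9) = 0.6420
Iteration 3:
  x1 = (-8 - (4)·0.6296 - (-1)·0.6420) / (9) = -1.0974
  x2 = (-11 - (-2)·-0.8148 - (-3)·0.6420) / (-9) = 1.1893
  x3 = (-6 - (2)·-0.8148 - (-4)·0.6296) / (-9) = 0.2058

(-1.0974, 1.1893, 0.2058)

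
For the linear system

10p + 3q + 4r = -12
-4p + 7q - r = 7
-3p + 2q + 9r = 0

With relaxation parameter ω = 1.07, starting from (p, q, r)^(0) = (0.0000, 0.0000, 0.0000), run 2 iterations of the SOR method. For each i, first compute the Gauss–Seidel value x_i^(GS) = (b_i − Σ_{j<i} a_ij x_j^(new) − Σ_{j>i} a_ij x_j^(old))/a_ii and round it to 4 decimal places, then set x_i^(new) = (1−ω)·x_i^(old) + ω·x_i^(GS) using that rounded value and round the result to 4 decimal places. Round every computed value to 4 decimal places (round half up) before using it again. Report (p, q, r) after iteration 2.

Iteration 1:
  p: GS value = (-12 - (3)·0.0000 - (4)·0.0000) / (10) = -1.2000;  p ← (1−ω)·0.0000 + ω·-1.2000 = -1.2840
  q: GS value = (7 - (-4)·-1.2840 - (-1)·0.0000) / (7) = 0.2663;  q ← (1−ω)·0.0000 + ω·0.2663 = 0.2849
  r: GS value = (0 - (-3)·-1.2840 - (2)·0.2849) / (9) = -0.4913;  r ← (1−ω)·0.0000 + ω·-0.4913 = -0.5257
Iteration 2:
  p: GS value = (-12 - (3)·0.2849 - (4)·-0.5257) / (10) = -1.0752;  p ← (1−ω)·-1.2840 + ω·-1.0752 = -1.0606
  q: GS value = (7 - (-4)·-1.0606 - (-1)·-0.5257) / (7) = 0.3188;  q ← (1−ω)·0.2849 + ω·0.3188 = 0.3212
  r: GS value = (0 - (-3)·-1.0606 - (2)·0.3212) / (9) = -0.4249;  r ← (1−ω)·-0.5257 + ω·-0.4249 = -0.4178

(-1.0606, 0.3212, -0.4178)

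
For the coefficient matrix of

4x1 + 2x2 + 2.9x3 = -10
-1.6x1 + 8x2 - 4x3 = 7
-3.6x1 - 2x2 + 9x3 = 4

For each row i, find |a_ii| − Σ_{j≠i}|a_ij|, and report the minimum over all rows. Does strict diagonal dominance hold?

-0.9

row 1: |4| − (2+2.9) = -0.9
row 2: |8| − (1.6+4) = 2.4
row 3: |9| − (3.6+2) = 3.4
minimum over rows = -0.9 → not strictly diagonally dominant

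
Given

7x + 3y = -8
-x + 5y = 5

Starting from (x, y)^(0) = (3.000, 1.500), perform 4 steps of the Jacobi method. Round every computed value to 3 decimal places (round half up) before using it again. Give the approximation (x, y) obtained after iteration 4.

Iteration 1:
  x = (-8 - (3)·1.500) / (7) = -1.786
  y = (5 - (-1)·3.000) / (5) = 1.600
Iteration 2:
  x = (-8 - (3)·1.600) / (7) = -1.829
  y = (5 - (-1)·-1.786) / (5) = 0.643
Iteration 3:
  x = (-8 - (3)·0.643) / (7) = -1.418
  y = (5 - (-1)·-1.829) / (5) = 0.634
Iteration 4:
  x = (-8 - (3)·0.634) / (7) = -1.415
  y = (5 - (-1)·-1.418) / (5) = 0.716

(-1.415, 0.716)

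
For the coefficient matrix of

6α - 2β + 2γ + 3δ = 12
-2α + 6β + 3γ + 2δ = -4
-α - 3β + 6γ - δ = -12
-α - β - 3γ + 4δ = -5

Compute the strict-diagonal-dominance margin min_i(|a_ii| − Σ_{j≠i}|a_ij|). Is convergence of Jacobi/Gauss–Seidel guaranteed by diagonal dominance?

-1

row 1: |6| − (2+2+3) = -1
row 2: |6| − (2+3+2) = -1
row 3: |6| − (1+3+1) = 1
row 4: |4| − (1+1+3) = -1
minimum over rows = -1 → not strictly diagonally dominant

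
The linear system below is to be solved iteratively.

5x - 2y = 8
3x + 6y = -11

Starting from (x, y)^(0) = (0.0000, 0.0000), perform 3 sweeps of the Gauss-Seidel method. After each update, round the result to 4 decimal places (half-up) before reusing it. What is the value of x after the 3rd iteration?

0.7573

Iteration 1:
  x = (8 - (-2)·0.0000) / (5) = 1.6000
  y = (-11 - (3)·1.6000) / (6) = -2.6333
Iteration 2:
  x = (8 - (-2)·-2.6333) / (5) = 0.5467
  y = (-11 - (3)·0.5467) / (6) = -2.1067
Iteration 3:
  x = (8 - (-2)·-2.1067) / (5) = 0.7573
  y = (-11 - (3)·0.7573) / (6) = -2.2120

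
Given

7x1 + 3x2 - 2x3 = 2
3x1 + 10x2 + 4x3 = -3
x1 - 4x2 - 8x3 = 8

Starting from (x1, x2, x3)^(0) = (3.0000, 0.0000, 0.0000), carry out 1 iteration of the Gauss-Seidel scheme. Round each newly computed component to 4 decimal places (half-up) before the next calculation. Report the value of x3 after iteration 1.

-0.7714

Iteration 1:
  x1 = (2 - (3)·0.0000 - (-2)·0.0000) / (7) = 0.2857
  x2 = (-3 - (3)·0.2857 - (4)·0.0000) / (10) = -0.3857
  x3 = (8 - (1)·0.2857 - (-4)·-0.3857) / (-8) = -0.7714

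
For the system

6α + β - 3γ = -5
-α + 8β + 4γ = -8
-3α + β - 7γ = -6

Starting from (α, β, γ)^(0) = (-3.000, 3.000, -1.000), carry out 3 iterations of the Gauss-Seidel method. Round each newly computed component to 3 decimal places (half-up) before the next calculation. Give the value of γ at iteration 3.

0.775

Iteration 1:
  α = (-5 - (1)·3.000 - (-3)·-1.000) / (6) = -1.833
  β = (-8 - (-1)·-1.833 - (4)·-1.000) / (8) = -0.729
  γ = (-6 - (-3)·-1.833 - (1)·-0.729) / (-7) = 1.539
Iteration 2:
  α = (-5 - (1)·-0.729 - (-3)·1.539) / (6) = 0.058
  β = (-8 - (-1)·0.058 - (4)·1.539) / (8) = -1.762
  γ = (-6 - (-3)·0.058 - (1)·-1.762) / (-7) = 0.581
Iteration 3:
  α = (-5 - (1)·-1.762 - (-3)·0.581) / (6) = -0.249
  β = (-8 - (-1)·-0.249 - (4)·0.581) / (8) = -1.322
  γ = (-6 - (-3)·-0.249 - (1)·-1.322) / (-7) = 0.775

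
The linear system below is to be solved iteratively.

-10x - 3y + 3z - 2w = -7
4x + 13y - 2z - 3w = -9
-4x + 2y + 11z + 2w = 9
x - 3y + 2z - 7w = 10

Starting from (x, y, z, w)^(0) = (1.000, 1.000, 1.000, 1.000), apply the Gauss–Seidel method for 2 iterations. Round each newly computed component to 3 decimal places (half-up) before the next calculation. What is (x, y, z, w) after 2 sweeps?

Iteration 1:
  x = (-7 - (-3)·1.000 - (3)·1.000 - (-2)·1.000) / (-10) = 0.500
  y = (-9 - (4)·0.500 - (-2)·1.000 - (-3)·1.000) / (13) = -0.462
  z = (9 - (-4)·0.500 - (2)·-0.462 - (2)·1.000) / (11) = 0.902
  w = (10 - (1)·0.500 - (-3)·-0.462 - (2)·0.902) / (-7) = -0.901
Iteration 2:
  x = (-7 - (-3)·-0.462 - (3)·0.902 - (-2)·-0.901) / (-10) = 1.289
  y = (-9 - (4)·1.289 - (-2)·0.902 - (-3)·-0.901) / (13) = -1.158
  z = (9 - (-4)·1.289 - (2)·-1.158 - (2)·-0.901) / (11) = 1.661
  w = (10 - (1)·1.289 - (-3)·-1.158 - (2)·1.661) / (-7) = -0.274

(1.289, -1.158, 1.661, -0.274)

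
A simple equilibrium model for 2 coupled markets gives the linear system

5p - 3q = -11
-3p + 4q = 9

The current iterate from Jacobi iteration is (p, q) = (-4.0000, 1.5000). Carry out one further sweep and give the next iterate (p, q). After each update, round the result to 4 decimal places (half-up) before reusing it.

One sweep:
  p = (-11 - (-3)·1.5000) / (5) = -1.3000
  q = (9 - (-3)·-4.0000) / (4) = -0.7500

(-1.3000, -0.7500)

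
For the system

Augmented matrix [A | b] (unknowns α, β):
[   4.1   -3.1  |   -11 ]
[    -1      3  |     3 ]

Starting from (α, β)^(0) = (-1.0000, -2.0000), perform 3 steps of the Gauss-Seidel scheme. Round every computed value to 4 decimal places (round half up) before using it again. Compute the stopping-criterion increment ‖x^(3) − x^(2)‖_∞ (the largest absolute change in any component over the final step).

Iteration 1:
  α = (-11 - (-3.1)·-2.0000) / (4.1) = -4.1951
  β = (3 - (-1)·-4.1951) / (3) = -0.3984
Iteration 2:
  α = (-11 - (-3.1)·-0.3984) / (4.1) = -2.9842
  β = (3 - (-1)·-2.9842) / (3) = 0.0053
Iteration 3:
  α = (-11 - (-3.1)·0.0053) / (4.1) = -2.6789
  β = (3 - (-1)·-2.6789) / (3) = 0.1070
Change: (0.3053, 0.1017) → max |·| = 0.3053

0.3053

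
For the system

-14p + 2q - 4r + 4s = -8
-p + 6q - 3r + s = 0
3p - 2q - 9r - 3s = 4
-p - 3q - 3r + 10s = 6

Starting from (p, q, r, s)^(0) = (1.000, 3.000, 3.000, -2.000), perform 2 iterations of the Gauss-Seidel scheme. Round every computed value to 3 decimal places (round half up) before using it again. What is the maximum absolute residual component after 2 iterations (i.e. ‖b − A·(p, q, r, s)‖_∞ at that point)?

Iteration 1:
  p = (-8 - (2)·3.000 - (-4)·3.000 - (4)·-2.000) / (-14) = -0.429
  q = (0 - (-1)·-0.429 - (-3)·3.000 - (1)·-2.000) / (6) = 1.762
  r = (4 - (3)·-0.429 - (-2)·1.762 - (-3)·-2.000) / (-9) = -0.312
  s = (6 - (-1)·-0.429 - (-3)·1.762 - (-3)·-0.312) / (10) = 0.992
Iteration 2:
  p = (-8 - (2)·1.762 - (-4)·-0.312 - (4)·0.992) / (-14) = 1.196
  q = (0 - (-1)·1.196 - (-3)·-0.312 - (1)·0.992) / (6) = -0.122
  r = (4 - (3)·1.196 - (-2)·-0.122 - (-3)·0.992) / (-9) = -0.349
  s = (6 - (-1)·1.196 - (-3)·-0.122 - (-3)·-0.349) / (10) = 0.578
Residual b − A·x = (5.280, 0.303, -1.239, 0.003); ∞-norm = 5.280

5.280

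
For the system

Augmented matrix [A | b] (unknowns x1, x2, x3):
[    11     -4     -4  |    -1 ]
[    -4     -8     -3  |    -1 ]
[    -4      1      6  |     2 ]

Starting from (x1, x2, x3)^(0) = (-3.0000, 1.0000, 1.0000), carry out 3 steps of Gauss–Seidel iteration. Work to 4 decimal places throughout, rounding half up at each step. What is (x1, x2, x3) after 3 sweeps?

Iteration 1:
  x1 = (-1 - (-4)·1.0000 - (-4)·1.0000) / (11) = 0.6364
  x2 = (-1 - (-4)·0.6364 - (-3)·1.0000) / (-8) = -0.5682
  x3 = (2 - (-4)·0.6364 - (1)·-0.5682) / (6) = 0.8523
Iteration 2:
  x1 = (-1 - (-4)·-0.5682 - (-4)·0.8523) / (11) = 0.0124
  x2 = (-1 - (-4)·0.0124 - (-3)·0.8523) / (-8) = -0.2008
  x3 = (2 - (-4)·0.0124 - (1)·-0.2008) / (6) = 0.3751
Iteration 3:
  x1 = (-1 - (-4)·-0.2008 - (-4)·0.3751) / (11) = -0.0275
  x2 = (-1 - (-4)·-0.0275 - (-3)·0.3751) / (-8) = -0.0019
  x3 = (2 - (-4)·-0.0275 - (1)·-0.0019) / (6) = 0.3153

(-0.0275, -0.0019, 0.3153)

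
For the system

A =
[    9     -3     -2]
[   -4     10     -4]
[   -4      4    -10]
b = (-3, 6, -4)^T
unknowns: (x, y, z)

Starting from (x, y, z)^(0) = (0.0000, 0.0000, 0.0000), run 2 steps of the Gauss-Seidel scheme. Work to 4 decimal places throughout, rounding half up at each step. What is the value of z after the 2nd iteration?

Iteration 1:
  x = (-3 - (-3)·0.0000 - (-2)·0.0000) / (9) = -0.3333
  y = (6 - (-4)·-0.3333 - (-4)·0.0000) / (10) = 0.4667
  z = (-4 - (-4)·-0.3333 - (4)·0.4667) / (-10) = 0.7200
Iteration 2:
  x = (-3 - (-3)·0.4667 - (-2)·0.7200) / (9) = -0.0178
  y = (6 - (-4)·-0.0178 - (-4)·0.7200) / (10) = 0.8809
  z = (-4 - (-4)·-0.0178 - (4)·0.8809) / (-10) = 0.7595

0.7595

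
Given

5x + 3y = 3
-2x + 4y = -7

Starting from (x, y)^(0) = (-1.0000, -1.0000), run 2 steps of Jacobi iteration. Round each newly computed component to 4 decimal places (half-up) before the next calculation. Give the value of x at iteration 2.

1.9500

Iteration 1:
  x = (3 - (3)·-1.0000) / (5) = 1.2000
  y = (-7 - (-2)·-1.0000) / (4) = -2.2500
Iteration 2:
  x = (3 - (3)·-2.2500) / (5) = 1.9500
  y = (-7 - (-2)·1.2000) / (4) = -1.1500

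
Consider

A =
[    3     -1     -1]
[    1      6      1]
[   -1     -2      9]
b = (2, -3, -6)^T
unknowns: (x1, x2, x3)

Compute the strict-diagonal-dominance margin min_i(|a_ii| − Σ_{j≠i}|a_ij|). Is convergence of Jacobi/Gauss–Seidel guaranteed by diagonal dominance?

1

row 1: |3| − (1+1) = 1
row 2: |6| − (1+1) = 4
row 3: |9| − (1+2) = 6
minimum over rows = 1 → strictly diagonally dominant (convergence guaranteed)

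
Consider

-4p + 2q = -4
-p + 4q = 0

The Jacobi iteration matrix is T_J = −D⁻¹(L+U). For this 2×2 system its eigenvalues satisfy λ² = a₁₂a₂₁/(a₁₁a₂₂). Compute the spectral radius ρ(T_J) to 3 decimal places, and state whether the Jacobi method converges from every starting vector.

a₁₂a₂₁/(a₁₁a₂₂) = (2)·(-1) / ((-4)·(4)) = 0.125000
ρ = √|0.125000| = √0.125000 = 0.354
ρ < 1, so Jacobi converges

0.354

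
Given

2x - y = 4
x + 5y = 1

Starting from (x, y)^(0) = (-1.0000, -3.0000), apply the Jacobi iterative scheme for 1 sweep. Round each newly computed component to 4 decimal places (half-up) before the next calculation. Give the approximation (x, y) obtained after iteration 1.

Iteration 1:
  x = (4 - (-1)·-3.0000) / (2) = 0.5000
  y = (1 - (1)·-1.0000) / (5) = 0.4000

(0.5000, 0.4000)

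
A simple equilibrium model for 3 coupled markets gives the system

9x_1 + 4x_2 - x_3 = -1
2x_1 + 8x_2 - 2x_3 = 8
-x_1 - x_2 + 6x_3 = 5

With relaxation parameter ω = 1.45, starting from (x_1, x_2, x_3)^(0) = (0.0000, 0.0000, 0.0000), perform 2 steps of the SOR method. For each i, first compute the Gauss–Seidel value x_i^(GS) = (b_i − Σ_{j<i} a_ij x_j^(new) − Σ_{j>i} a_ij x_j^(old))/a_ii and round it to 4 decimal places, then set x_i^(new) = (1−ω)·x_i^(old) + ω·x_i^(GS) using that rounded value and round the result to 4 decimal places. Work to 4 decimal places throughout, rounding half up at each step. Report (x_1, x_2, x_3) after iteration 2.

Iteration 1:
  x_1: GS value = (-1 - (4)·0.0000 - (-1)·0.0000) / (9) = -0.1111;  x_1 ← (1−ω)·0.0000 + ω·-0.1111 = -0.1611
  x_2: GS value = (8 - (2)·-0.1611 - (-2)·0.0000) / (8) = 1.0403;  x_2 ← (1−ω)·0.0000 + ω·1.0403 = 1.5084
  x_3: GS value = (5 - (-1)·-0.1611 - (-1)·1.5084) / (6) = 1.0579;  x_3 ← (1−ω)·0.0000 + ω·1.0579 = 1.5340
Iteration 2:
  x_1: GS value = (-1 - (4)·1.5084 - (-1)·1.5340) / (9) = -0.6111;  x_1 ← (1−ω)·-0.1611 + ω·-0.6111 = -0.8136
  x_2: GS value = (8 - (2)·-0.8136 - (-2)·1.5340) / (8) = 1.5869;  x_2 ← (1−ω)·1.5084 + ω·1.5869 = 1.6222
  x_3: GS value = (5 - (-1)·-0.8136 - (-1)·1.6222) / (6) = 0.9681;  x_3 ← (1−ω)·1.5340 + ω·0.9681 = 0.7134

(-0.8136, 1.6222, 0.7134)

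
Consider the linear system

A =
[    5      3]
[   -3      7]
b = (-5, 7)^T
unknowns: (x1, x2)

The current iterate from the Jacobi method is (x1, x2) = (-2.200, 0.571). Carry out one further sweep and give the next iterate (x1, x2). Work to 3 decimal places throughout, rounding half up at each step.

One sweep:
  x1 = (-5 - (3)·0.571) / (5) = -1.343
  x2 = (7 - (-3)·-2.200) / (7) = 0.057

(-1.343, 0.057)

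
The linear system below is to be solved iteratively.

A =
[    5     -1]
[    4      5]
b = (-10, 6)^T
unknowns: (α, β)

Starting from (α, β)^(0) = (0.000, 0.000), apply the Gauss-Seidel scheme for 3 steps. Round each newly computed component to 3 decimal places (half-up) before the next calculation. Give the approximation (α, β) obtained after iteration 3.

(-1.530, 2.424)

Iteration 1:
  α = (-10 - (-1)·0.000) / (5) = -2.000
  β = (6 - (4)·-2.000) / (5) = 2.800
Iteration 2:
  α = (-10 - (-1)·2.800) / (5) = -1.440
  β = (6 - (4)·-1.440) / (5) = 2.352
Iteration 3:
  α = (-10 - (-1)·2.352) / (5) = -1.530
  β = (6 - (4)·-1.530) / (5) = 2.424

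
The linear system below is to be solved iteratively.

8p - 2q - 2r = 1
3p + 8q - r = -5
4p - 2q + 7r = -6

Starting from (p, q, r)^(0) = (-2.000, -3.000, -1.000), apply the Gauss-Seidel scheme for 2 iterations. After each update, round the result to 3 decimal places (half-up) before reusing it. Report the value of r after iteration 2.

-0.985

Iteration 1:
  p = (1 - (-2)·-3.000 - (-2)·-1.000) / (8) = -0.875
  q = (-5 - (3)·-0.875 - (-1)·-1.000) / (8) = -0.422
  r = (-6 - (4)·-0.875 - (-2)·-0.422) / (7) = -0.478
Iteration 2:
  p = (1 - (-2)·-0.422 - (-2)·-0.478) / (8) = -0.100
  q = (-5 - (3)·-0.100 - (-1)·-0.478) / (8) = -0.647
  r = (-6 - (4)·-0.100 - (-2)·-0.647) / (7) = -0.985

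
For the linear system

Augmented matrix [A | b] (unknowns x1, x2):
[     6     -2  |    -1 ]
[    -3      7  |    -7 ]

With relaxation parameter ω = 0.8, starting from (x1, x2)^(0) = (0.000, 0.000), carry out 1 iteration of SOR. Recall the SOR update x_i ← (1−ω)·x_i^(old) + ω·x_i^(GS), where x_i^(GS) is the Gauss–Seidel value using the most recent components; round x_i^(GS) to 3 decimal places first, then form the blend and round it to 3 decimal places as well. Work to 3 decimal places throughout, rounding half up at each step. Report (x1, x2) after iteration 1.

(-0.134, -0.846)

Iteration 1:
  x1: GS value = (-1 - (-2)·0.000) / (6) = -0.167;  x1 ← (1−ω)·0.000 + ω·-0.167 = -0.134
  x2: GS value = (-7 - (-3)·-0.134) / (7) = -1.057;  x2 ← (1−ω)·0.000 + ω·-1.057 = -0.846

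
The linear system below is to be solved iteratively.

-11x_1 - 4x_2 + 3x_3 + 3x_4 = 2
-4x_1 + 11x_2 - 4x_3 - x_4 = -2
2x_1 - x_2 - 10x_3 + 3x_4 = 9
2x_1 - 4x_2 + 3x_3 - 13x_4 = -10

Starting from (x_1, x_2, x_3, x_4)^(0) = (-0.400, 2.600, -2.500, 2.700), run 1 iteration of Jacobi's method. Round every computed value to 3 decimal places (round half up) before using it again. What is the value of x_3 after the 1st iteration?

-0.430

Iteration 1:
  x_1 = (2 - (-4)·2.600 - (3)·-2.500 - (3)·2.700) / (-11) = -1.073
  x_2 = (-2 - (-4)·-0.400 - (-4)·-2.500 - (-1)·2.700) / (11) = -0.991
  x_3 = (9 - (2)·-0.400 - (-1)·2.600 - (3)·2.700) / (-10) = -0.430
  x_4 = (-10 - (2)·-0.400 - (-4)·2.600 - (3)·-2.500) / (-13) = -0.669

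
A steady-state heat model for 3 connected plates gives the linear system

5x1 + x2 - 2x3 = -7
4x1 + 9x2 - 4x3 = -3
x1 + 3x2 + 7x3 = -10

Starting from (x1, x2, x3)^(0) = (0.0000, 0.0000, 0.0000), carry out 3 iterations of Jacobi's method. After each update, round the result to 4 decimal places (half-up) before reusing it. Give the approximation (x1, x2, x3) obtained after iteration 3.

Iteration 1:
  x1 = (-7 - (1)·0.0000 - (-2)·0.0000) / (5) = -1.4000
  x2 = (-3 - (4)·0.0000 - (-4)·0.0000) / (9) = -0.3333
  x3 = (-10 - (1)·0.0000 - (3)·0.0000) / (7) = -1.4286
Iteration 2:
  x1 = (-7 - (1)·-0.3333 - (-2)·-1.4286) / (5) = -1.9048
  x2 = (-3 - (4)·-1.4000 - (-4)·-1.4286) / (9) = -0.3460
  x3 = (-10 - (1)·-1.4000 - (3)·-0.3333) / (7) = -1.0857
Iteration 3:
  x1 = (-7 - (1)·-0.3460 - (-2)·-1.0857) / (5) = -1.7651
  x2 = (-3 - (4)·-1.9048 - (-4)·-1.0857) / (9) = 0.0307
  x3 = (-10 - (1)·-1.9048 - (3)·-0.3460) / (7) = -1.0082

(-1.7651, 0.0307, -1.0082)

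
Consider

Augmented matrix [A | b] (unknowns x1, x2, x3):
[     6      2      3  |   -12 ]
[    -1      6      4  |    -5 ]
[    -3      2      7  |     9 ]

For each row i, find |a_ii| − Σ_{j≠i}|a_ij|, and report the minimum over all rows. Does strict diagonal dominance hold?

row 1: |6| − (2+3) = 1
row 2: |6| − (1+4) = 1
row 3: |7| − (3+2) = 2
minimum over rows = 1 → strictly diagonally dominant (convergence guaranteed)

1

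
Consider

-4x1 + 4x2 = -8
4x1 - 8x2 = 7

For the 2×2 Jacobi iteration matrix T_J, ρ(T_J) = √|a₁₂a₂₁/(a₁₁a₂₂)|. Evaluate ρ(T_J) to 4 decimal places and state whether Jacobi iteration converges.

a₁₂a₂₁/(a₁₁a₂₂) = (4)·(4) / ((-4)·(-8)) = 0.500000
ρ = √|0.500000| = √0.500000 = 0.7071
ρ < 1, so Jacobi converges

0.7071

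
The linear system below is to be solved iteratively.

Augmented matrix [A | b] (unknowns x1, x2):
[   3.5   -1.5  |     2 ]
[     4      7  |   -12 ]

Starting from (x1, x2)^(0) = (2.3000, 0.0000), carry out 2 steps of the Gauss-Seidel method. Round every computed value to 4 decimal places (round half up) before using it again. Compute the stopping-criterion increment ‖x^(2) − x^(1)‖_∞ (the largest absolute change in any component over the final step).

Iteration 1:
  x1 = (2 - (-1.5)·0.0000) / (3.5) = 0.5714
  x2 = (-12 - (4)·0.5714) / (7) = -2.0408
Iteration 2:
  x1 = (2 - (-1.5)·-2.0408) / (3.5) = -0.3032
  x2 = (-12 - (4)·-0.3032) / (7) = -1.5410
Change: (-0.8746, 0.4998) → max |·| = 0.8746

0.8746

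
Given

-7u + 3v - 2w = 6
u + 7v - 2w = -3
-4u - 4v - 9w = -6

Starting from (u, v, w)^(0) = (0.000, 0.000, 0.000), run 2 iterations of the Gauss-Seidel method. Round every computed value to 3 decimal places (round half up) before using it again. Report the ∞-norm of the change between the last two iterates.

0.470

Iteration 1:
  u = (6 - (3)·0.000 - (-2)·0.000) / (-7) = -0.857
  v = (-3 - (1)·-0.857 - (-2)·0.000) / (7) = -0.306
  w = (-6 - (-4)·-0.857 - (-4)·-0.306) / (-9) = 1.184
Iteration 2:
  u = (6 - (3)·-0.306 - (-2)·1.184) / (-7) = -1.327
  v = (-3 - (1)·-1.327 - (-2)·1.184) / (7) = 0.099
  w = (-6 - (-4)·-1.327 - (-4)·0.099) / (-9) = 1.212
Change: (-0.470, 0.405, 0.028) → max |·| = 0.470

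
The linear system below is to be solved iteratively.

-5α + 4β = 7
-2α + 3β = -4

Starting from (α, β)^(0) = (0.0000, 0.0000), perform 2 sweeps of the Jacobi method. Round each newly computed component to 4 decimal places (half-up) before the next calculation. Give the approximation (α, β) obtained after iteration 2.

(-2.4666, -2.2667)

Iteration 1:
  α = (7 - (4)·0.0000) / (-5) = -1.4000
  β = (-4 - (-2)·0.0000) / (3) = -1.3333
Iteration 2:
  α = (7 - (4)·-1.3333) / (-5) = -2.4666
  β = (-4 - (-2)·-1.4000) / (3) = -2.2667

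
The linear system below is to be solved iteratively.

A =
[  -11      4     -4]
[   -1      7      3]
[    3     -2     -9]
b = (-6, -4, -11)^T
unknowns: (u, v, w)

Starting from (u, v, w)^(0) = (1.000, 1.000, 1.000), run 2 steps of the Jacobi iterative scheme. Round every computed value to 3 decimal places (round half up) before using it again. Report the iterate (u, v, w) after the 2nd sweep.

Iteration 1:
  u = (-6 - (4)·1.000 - (-4)·1.000) / (-11) = 0.545
  v = (-4 - (-1)·1.000 - (3)·1.000) / (7) = -0.857
  w = (-11 - (3)·1.000 - (-2)·1.000) / (-9) = 1.333
Iteration 2:
  u = (-6 - (4)·-0.857 - (-4)·1.333) / (-11) = -0.251
  v = (-4 - (-1)·0.545 - (3)·1.333) / (7) = -1.065
  w = (-11 - (3)·0.545 - (-2)·-0.857) / (-9) = 1.594

(-0.251, -1.065, 1.594)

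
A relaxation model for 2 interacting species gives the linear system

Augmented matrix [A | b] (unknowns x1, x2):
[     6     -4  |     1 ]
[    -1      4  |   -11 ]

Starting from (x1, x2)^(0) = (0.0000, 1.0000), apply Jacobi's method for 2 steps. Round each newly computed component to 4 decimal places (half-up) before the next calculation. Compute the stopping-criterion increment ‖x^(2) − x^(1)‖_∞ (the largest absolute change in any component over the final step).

2.5000

Iteration 1:
  x1 = (1 - (-4)·1.0000) / (6) = 0.8333
  x2 = (-11 - (-1)·0.0000) / (4) = -2.7500
Iteration 2:
  x1 = (1 - (-4)·-2.7500) / (6) = -1.6667
  x2 = (-11 - (-1)·0.8333) / (4) = -2.5417
Change: (-2.5000, 0.2083) → max |·| = 2.5000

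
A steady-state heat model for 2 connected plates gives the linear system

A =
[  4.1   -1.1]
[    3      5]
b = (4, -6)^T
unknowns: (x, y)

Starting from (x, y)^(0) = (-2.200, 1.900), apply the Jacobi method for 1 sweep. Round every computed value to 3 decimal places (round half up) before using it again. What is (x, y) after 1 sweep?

Iteration 1:
  x = (4 - (-1.1)·1.900) / (4.1) = 1.485
  y = (-6 - (3)·-2.200) / (5) = 0.120

(1.485, 0.120)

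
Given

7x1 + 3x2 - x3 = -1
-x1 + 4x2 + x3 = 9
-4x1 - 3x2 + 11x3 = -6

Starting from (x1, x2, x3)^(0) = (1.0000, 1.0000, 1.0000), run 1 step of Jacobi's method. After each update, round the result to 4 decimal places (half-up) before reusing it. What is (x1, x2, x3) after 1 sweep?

(-0.4286, 2.2500, 0.0909)

Iteration 1:
  x1 = (-1 - (3)·1.0000 - (-1)·1.0000) / (7) = -0.4286
  x2 = (9 - (-1)·1.0000 - (1)·1.0000) / (4) = 2.2500
  x3 = (-6 - (-4)·1.0000 - (-3)·1.0000) / (11) = 0.0909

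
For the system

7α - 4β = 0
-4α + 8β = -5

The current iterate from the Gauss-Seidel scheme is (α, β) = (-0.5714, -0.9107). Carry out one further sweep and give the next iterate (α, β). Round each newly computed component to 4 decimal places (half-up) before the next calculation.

(-0.5204, -0.8852)

One sweep:
  α = (0 - (-4)·-0.9107) / (7) = -0.5204
  β = (-5 - (-4)·-0.5204) / (8) = -0.8852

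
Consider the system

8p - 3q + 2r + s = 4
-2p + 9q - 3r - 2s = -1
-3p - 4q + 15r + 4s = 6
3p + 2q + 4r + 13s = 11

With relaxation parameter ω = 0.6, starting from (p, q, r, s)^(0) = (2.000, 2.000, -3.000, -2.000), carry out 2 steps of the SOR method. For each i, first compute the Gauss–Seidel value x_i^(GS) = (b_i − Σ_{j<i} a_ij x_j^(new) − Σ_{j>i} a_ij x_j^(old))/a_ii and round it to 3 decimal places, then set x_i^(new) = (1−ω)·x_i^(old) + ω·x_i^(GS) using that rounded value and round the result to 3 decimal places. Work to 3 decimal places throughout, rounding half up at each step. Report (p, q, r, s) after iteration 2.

(1.288, 0.023, 0.341, 0.049)

Iteration 1:
  p: GS value = (4 - (-3)·2.000 - (2)·-3.000 - (1)·-2.000) / (8) = 2.250;  p ← (1−ω)·2.000 + ω·2.250 = 2.150
  q: GS value = (-1 - (-2)·2.150 - (-3)·-3.000 - (-2)·-2.000) / (9) = -1.078;  q ← (1−ω)·2.000 + ω·-1.078 = 0.153
  r: GS value = (6 - (-3)·2.150 - (-4)·0.153 - (4)·-2.000) / (15) = 1.404;  r ← (1−ω)·-3.000 + ω·1.404 = -0.358
  s: GS value = (11 - (3)·2.150 - (2)·0.153 - (4)·-0.358) / (13) = 0.437;  s ← (1−ω)·-2.000 + ω·0.437 = -0.538
Iteration 2:
  p: GS value = (4 - (-3)·0.153 - (2)·-0.358 - (1)·-0.538) / (8) = 0.714;  p ← (1−ω)·2.150 + ω·0.714 = 1.288
  q: GS value = (-1 - (-2)·1.288 - (-3)·-0.358 - (-2)·-0.538) / (9) = -0.064;  q ← (1−ω)·0.153 + ω·-0.064 = 0.023
  r: GS value = (6 - (-3)·1.288 - (-4)·0.023 - (4)·-0.538) / (15) = 0.807;  r ← (1−ω)·-0.358 + ω·0.807 = 0.341
  s: GS value = (11 - (3)·1.288 - (2)·0.023 - (4)·0.341) / (13) = 0.440;  s ← (1−ω)·-0.538 + ω·0.440 = 0.049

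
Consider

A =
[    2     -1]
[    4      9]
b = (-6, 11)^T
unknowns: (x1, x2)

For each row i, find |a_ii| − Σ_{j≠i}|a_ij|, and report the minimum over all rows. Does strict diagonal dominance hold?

1

row 1: |2| − (1) = 1
row 2: |9| − (4) = 5
minimum over rows = 1 → strictly diagonally dominant (convergence guaranteed)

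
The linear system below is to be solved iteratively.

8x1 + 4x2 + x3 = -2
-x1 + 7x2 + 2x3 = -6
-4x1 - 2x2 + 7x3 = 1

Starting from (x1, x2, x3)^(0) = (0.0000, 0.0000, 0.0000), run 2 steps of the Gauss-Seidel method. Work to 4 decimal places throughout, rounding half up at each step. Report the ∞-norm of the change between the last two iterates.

0.4783

Iteration 1:
  x1 = (-2 - (4)·0.0000 - (1)·0.0000) / (8) = -0.2500
  x2 = (-6 - (-1)·-0.2500 - (2)·0.0000) / (7) = -0.8929
  x3 = (1 - (-4)·-0.2500 - (-2)·-0.8929) / (7) = -0.2551
Iteration 2:
  x1 = (-2 - (4)·-0.8929 - (1)·-0.2551) / (8) = 0.2283
  x2 = (-6 - (-1)·0.2283 - (2)·-0.2551) / (7) = -0.7516
  x3 = (1 - (-4)·0.2283 - (-2)·-0.7516) / (7) = 0.0586
Change: (0.4783, 0.1413, 0.3137) → max |·| = 0.4783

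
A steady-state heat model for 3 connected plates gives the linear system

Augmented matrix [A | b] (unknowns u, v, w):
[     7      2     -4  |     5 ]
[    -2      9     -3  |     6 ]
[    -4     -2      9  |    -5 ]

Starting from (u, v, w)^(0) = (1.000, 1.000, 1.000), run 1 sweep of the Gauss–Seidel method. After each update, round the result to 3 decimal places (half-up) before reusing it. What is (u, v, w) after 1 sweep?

(1.000, 1.222, 0.160)

Iteration 1:
  u = (5 - (2)·1.000 - (-4)·1.000) / (7) = 1.000
  v = (6 - (-2)·1.000 - (-3)·1.000) / (9) = 1.222
  w = (-5 - (-4)·1.000 - (-2)·1.222) / (9) = 0.160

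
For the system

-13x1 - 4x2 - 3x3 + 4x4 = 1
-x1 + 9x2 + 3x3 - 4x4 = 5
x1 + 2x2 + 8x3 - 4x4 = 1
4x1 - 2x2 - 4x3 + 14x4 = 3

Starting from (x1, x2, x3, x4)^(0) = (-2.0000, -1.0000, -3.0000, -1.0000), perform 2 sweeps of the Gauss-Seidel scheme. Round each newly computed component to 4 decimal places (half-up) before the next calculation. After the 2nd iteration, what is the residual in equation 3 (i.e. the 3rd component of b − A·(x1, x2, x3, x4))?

Iteration 1:
  x1 = (1 - (-4)·-1.0000 - (-3)·-3.0000 - (4)·-1.0000) / (-13) = 0.6154
  x2 = (5 - (-1)·0.6154 - (3)·-3.0000 - (-4)·-1.0000) / (9) = 1.1795
  x3 = (1 - (1)·0.6154 - (2)·1.1795 - (-4)·-1.0000) / (8) = -0.7468
  x4 = (3 - (4)·0.6154 - (-2)·1.1795 - (-4)·-0.7468) / (14) = -0.0064
Iteration 2:
  x1 = (1 - (-4)·1.1795 - (-3)·-0.7468 - (4)·-0.0064) / (-13) = -0.2695
  x2 = (5 - (-1)·-0.2695 - (3)·-0.7468 - (-4)·-0.0064) / (9) = 0.7717
  x3 = (1 - (1)·-0.2695 - (2)·0.7717 - (-4)·-0.0064) / (8) = -0.0374
  x4 = (3 - (4)·-0.2695 - (-2)·0.7717 - (-4)·-0.0374) / (14) = 0.3908
Residual b − A·x = (-1.0921, -0.5394, 1.5885, 0.0006)

1.5885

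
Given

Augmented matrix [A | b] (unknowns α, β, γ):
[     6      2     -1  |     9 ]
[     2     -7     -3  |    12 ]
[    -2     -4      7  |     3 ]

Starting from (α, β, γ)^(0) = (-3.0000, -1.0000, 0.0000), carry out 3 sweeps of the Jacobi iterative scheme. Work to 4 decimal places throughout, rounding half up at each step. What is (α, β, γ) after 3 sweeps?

(1.6678, -0.8669, 0.6191)

Iteration 1:
  α = (9 - (2)·-1.0000 - (-1)·0.0000) / (6) = 1.8333
  β = (12 - (2)·-3.0000 - (-3)·0.0000) / (-7) = -2.5714
  γ = (3 - (-2)·-3.0000 - (-4)·-1.0000) / (7) = -1.0000
Iteration 2:
  α = (9 - (2)·-2.5714 - (-1)·-1.0000) / (6) = 2.1905
  β = (12 - (2)·1.8333 - (-3)·-1.0000) / (-7) = -0.7619
  γ = (3 - (-2)·1.8333 - (-4)·-2.5714) / (7) = -0.5170
Iteration 3:
  α = (9 - (2)·-0.7619 - (-1)·-0.5170) / (6) = 1.6678
  β = (12 - (2)·2.1905 - (-3)·-0.5170) / (-7) = -0.8669
  γ = (3 - (-2)·2.1905 - (-4)·-0.7619) / (7) = 0.6191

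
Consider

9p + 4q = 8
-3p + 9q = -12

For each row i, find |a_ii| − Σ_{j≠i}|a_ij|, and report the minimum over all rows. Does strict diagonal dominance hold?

5

row 1: |9| − (4) = 5
row 2: |9| − (3) = 6
minimum over rows = 5 → strictly diagonally dominant (convergence guaranteed)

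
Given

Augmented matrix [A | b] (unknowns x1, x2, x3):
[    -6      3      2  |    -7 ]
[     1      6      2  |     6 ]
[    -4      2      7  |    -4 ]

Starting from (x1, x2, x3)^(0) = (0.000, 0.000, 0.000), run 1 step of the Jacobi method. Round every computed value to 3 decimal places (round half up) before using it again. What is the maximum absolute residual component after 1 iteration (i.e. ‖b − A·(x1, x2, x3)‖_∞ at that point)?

2.665

Iteration 1:
  x1 = (-7 - (3)·0.000 - (2)·0.000) / (-6) = 1.167
  x2 = (6 - (1)·0.000 - (2)·0.000) / (6) = 1.000
  x3 = (-4 - (-4)·0.000 - (2)·0.000) / (7) = -0.571
Residual b − A·x = (-1.856, -0.025, 2.665); ∞-norm = 2.665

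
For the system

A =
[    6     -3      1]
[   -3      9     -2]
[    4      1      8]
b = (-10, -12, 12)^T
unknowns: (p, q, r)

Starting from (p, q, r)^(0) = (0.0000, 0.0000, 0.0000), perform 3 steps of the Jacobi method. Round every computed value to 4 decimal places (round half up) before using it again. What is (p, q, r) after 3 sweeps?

Iteration 1:
  p = (-10 - (-3)·0.0000 - (1)·0.0000) / (6) = -1.6667
  q = (-12 - (-3)·0.0000 - (-2)·0.0000) / (9) = -1.3333
  r = (12 - (4)·0.0000 - (1)·0.0000) / (8) = 1.5000
Iteration 2:
  p = (-10 - (-3)·-1.3333 - (1)·1.5000) / (6) = -2.5833
  q = (-12 - (-3)·-1.6667 - (-2)·1.5000) / (9) = -1.5556
  r = (12 - (4)·-1.6667 - (1)·-1.3333) / (8) = 2.5000
Iteration 3:
  p = (-10 - (-3)·-1.5556 - (1)·2.5000) / (6) = -2.8611
  q = (-12 - (-3)·-2.5833 - (-2)·2.5000) / (9) = -1.6389
  r = (12 - (4)·-2.5833 - (1)·-1.5556) / (8) = 2.9861

(-2.8611, -1.6389, 2.9861)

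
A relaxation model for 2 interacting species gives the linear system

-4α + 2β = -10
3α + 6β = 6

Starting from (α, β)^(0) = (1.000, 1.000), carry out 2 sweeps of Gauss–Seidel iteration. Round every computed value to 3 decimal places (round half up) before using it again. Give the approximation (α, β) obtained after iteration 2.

Iteration 1:
  α = (-10 - (2)·1.000) / (-4) = 3.000
  β = (6 - (3)·3.000) / (6) = -0.500
Iteration 2:
  α = (-10 - (2)·-0.500) / (-4) = 2.250
  β = (6 - (3)·2.250) / (6) = -0.125

(2.250, -0.125)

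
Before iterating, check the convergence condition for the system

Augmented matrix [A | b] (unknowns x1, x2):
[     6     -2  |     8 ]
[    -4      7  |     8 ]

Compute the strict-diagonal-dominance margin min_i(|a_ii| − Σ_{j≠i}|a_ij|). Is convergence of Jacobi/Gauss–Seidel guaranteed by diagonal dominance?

3

row 1: |6| − (2) = 4
row 2: |7| − (4) = 3
minimum over rows = 3 → strictly diagonally dominant (convergence guaranteed)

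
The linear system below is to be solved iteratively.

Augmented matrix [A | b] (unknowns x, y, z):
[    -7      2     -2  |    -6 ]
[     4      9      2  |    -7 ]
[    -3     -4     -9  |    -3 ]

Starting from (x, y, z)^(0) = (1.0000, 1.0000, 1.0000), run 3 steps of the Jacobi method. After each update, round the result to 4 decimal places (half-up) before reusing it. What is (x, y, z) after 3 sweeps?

Iteration 1:
  x = (-6 - (2)·1.0000 - (-2)·1.0000) / (-7) = 0.8571
  y = (-7 - (4)·1.0000 - (2)·1.0000) / (9) = -1.4444
  z = (-3 - (-3)·1.0000 - (-4)·1.0000) / (-9) = -0.4444
Iteration 2:
  x = (-6 - (2)·-1.4444 - (-2)·-0.4444) / (-7) = 0.5714
  y = (-7 - (4)·0.8571 - (2)·-0.4444) / (9) = -1.0600
  z = (-3 - (-3)·0.8571 - (-4)·-1.4444) / (-9) = 0.6896
Iteration 3:
  x = (-6 - (2)·-1.0600 - (-2)·0.6896) / (-7) = 0.3573
  y = (-7 - (4)·0.5714 - (2)·0.6896) / (9) = -1.1850
  z = (-3 - (-3)·0.5714 - (-4)·-1.0600) / (-9) = 0.6140

(0.3573, -1.1850, 0.6140)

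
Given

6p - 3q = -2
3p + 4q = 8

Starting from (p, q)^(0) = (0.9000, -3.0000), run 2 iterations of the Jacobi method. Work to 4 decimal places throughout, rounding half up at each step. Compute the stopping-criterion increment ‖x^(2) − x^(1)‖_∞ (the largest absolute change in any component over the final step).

Iteration 1:
  p = (-2 - (-3)·-3.0000) / (6) = -1.8333
  q = (8 - (3)·0.9000) / (4) = 1.3250
Iteration 2:
  p = (-2 - (-3)·1.3250) / (6) = 0.3292
  q = (8 - (3)·-1.8333) / (4) = 3.3750
Change: (2.1625, 2.0500) → max |·| = 2.1625

2.1625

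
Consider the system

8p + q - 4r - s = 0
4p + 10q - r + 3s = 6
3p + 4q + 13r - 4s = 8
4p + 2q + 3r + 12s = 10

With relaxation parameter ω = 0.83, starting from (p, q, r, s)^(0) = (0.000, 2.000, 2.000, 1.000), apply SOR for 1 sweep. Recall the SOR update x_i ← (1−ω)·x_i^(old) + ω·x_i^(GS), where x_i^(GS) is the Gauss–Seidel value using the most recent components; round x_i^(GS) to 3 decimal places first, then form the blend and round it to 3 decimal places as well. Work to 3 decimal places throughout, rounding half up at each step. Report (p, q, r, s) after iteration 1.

(0.726, 0.514, 0.836, 0.417)

Iteration 1:
  p: GS value = (0 - (1)·2.000 - (-4)·2.000 - (-1)·1.000) / (8) = 0.875;  p ← (1−ω)·0.000 + ω·0.875 = 0.726
  q: GS value = (6 - (4)·0.726 - (-1)·2.000 - (3)·1.000) / (10) = 0.210;  q ← (1−ω)·2.000 + ω·0.210 = 0.514
  r: GS value = (8 - (3)·0.726 - (4)·0.514 - (-4)·1.000) / (13) = 0.597;  r ← (1−ω)·2.000 + ω·0.597 = 0.836
  s: GS value = (10 - (4)·0.726 - (2)·0.514 - (3)·0.836) / (12) = 0.297;  s ← (1−ω)·1.000 + ω·0.297 = 0.417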